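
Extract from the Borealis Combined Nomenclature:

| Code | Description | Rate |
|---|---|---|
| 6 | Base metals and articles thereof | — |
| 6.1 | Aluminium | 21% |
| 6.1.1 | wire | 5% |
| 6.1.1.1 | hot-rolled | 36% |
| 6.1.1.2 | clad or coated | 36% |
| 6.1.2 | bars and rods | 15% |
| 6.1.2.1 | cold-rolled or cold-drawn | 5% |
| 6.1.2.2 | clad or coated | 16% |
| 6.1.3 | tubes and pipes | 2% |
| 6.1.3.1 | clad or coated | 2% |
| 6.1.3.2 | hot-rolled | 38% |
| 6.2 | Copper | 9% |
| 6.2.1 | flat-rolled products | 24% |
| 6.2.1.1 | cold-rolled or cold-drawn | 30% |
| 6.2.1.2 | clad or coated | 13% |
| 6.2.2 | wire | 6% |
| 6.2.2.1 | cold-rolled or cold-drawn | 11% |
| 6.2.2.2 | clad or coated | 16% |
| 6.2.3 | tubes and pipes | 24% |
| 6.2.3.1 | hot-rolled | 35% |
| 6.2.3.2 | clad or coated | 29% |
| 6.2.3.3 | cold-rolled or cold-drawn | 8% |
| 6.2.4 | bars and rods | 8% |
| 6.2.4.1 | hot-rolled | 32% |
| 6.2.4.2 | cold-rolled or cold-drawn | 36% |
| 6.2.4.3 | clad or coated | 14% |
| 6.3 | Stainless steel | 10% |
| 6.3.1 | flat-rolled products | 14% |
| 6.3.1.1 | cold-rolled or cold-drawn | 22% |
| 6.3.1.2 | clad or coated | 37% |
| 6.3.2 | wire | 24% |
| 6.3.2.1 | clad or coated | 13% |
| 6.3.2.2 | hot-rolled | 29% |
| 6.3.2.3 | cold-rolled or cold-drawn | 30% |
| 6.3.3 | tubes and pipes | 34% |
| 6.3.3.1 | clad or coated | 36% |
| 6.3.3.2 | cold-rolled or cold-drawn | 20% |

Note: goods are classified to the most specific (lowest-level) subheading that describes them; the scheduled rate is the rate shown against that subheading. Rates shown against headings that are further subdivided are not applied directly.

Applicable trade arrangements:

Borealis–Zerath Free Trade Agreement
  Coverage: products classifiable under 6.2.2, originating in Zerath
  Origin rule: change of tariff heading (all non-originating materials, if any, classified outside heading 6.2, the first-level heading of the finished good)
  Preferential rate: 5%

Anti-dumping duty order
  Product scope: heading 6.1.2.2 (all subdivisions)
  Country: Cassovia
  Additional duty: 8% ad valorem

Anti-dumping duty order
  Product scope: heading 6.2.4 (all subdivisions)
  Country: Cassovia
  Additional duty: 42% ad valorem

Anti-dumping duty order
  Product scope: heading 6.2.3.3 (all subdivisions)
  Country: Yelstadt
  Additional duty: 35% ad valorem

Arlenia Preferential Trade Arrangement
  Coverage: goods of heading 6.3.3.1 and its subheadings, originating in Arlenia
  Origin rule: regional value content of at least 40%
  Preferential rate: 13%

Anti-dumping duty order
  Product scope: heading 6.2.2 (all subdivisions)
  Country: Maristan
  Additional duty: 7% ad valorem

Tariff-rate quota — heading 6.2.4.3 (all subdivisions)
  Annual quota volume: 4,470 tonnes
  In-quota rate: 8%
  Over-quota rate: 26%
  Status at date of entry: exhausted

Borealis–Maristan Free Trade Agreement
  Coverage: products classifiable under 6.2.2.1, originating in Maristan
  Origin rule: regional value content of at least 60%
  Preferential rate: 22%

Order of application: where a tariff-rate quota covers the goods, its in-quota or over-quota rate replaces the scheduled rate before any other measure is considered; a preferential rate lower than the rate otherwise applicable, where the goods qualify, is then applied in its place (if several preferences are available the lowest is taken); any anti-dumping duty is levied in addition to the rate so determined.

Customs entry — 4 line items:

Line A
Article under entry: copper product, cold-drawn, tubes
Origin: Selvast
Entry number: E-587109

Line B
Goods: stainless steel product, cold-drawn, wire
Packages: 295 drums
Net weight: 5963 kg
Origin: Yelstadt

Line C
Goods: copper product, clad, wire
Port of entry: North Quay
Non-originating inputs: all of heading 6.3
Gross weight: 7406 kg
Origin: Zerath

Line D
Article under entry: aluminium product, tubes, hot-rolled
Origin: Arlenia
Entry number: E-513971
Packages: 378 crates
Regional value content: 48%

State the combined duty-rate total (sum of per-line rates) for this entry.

81%

Line A: copper → 6.2; tubes → 6.2.3; cold-drawn → 6.2.3.3. Scheduled 8%. No special measure applies. → 8%.
Line B: stainless steel → 6.3; wire → 6.3.2; cold-drawn → 6.3.2.3. Scheduled 30%. No special measure applies. → 30%.
Line C: copper → 6.2; wire → 6.2.2; clad → 6.2.2.2. Scheduled 16%. Zerath agreement on 6.2.2: CTH met → 5% available; preferential 5%. → 5%.
Line D: aluminium → 6.1; tubes → 6.1.3; hot-rolled → 6.1.3.2. Scheduled 38%. Arlenia agreement on 6.3.3.1: 6.1.3.2 not covered. → 38%.
Sum: 8% + 30% + 5% + 38% = 81%.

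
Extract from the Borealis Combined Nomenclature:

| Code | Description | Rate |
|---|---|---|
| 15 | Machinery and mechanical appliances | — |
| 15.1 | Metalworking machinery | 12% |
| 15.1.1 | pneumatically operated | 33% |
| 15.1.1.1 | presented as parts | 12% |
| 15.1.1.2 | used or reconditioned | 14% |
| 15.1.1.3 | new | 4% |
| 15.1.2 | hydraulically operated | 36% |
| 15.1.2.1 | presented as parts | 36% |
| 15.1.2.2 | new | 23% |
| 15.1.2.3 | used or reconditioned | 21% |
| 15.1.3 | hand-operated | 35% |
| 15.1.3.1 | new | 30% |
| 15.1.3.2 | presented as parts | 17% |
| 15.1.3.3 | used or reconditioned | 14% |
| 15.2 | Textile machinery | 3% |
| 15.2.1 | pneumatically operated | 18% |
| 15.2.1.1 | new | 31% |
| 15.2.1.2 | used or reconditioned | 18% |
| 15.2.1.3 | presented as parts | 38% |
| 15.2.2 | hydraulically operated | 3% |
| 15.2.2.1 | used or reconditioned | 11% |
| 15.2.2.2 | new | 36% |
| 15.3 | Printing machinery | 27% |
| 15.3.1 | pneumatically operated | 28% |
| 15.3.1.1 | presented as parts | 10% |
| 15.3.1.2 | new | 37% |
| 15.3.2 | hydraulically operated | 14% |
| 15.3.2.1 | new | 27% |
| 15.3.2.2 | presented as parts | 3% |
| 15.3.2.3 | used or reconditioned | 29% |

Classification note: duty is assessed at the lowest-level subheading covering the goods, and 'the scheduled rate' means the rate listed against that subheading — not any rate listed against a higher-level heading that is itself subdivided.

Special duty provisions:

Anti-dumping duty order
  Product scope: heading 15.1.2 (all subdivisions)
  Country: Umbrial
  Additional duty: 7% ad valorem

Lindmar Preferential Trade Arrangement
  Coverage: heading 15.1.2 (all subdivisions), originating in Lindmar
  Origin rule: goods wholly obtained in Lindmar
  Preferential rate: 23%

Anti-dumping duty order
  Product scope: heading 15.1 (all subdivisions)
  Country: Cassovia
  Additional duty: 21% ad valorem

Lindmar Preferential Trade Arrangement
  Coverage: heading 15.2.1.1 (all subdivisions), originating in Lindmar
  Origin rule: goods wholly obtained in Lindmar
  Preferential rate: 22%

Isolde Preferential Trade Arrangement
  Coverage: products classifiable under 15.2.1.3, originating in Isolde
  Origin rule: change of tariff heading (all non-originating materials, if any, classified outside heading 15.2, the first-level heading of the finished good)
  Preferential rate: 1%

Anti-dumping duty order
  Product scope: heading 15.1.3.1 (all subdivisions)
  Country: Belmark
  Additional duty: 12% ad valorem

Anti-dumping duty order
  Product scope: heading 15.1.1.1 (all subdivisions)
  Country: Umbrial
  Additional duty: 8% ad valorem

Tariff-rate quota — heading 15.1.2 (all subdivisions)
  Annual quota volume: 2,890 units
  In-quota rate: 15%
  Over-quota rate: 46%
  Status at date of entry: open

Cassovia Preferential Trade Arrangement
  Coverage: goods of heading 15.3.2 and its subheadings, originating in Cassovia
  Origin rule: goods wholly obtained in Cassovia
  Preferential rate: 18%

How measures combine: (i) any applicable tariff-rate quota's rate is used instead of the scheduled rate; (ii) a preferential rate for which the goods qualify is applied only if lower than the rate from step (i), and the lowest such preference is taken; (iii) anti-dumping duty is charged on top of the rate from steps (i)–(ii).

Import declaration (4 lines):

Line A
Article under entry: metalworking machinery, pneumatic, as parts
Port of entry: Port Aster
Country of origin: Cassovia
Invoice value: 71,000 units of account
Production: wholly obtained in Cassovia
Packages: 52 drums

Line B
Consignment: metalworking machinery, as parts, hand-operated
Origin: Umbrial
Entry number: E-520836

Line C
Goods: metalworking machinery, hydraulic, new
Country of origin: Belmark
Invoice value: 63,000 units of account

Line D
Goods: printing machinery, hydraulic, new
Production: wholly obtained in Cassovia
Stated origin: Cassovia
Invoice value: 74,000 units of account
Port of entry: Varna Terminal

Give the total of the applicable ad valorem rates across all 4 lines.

83%

Line A: metalworking → 15.1; pneumatic → 15.1.1; as parts → 15.1.1.1. Scheduled 12%. Cassovia agreement on 15.3.2: 15.1.1.1 not covered; anti-dumping (Cassovia, 15.1): +21%; total 12% + 21% = 33%. → 33%.
Line B: metalworking → 15.1; hand-operated → 15.1.3; as parts → 15.1.3.2. Scheduled 17%. No special measure applies. → 17%.
Line C: metalworking → 15.1; hydraulic → 15.1.2; new → 15.1.2.2. Scheduled 23%. quota on 15.1.2 open → in-quota 15%. → 15%.
Line D: printing → 15.3; hydraulic → 15.3.2; new → 15.3.2.1. Scheduled 27%. Cassovia agreement on 15.3.2: wholly obtained → 18% available; preferential 18%. → 18%.
Sum: 33% + 17% + 15% + 18% = 83%.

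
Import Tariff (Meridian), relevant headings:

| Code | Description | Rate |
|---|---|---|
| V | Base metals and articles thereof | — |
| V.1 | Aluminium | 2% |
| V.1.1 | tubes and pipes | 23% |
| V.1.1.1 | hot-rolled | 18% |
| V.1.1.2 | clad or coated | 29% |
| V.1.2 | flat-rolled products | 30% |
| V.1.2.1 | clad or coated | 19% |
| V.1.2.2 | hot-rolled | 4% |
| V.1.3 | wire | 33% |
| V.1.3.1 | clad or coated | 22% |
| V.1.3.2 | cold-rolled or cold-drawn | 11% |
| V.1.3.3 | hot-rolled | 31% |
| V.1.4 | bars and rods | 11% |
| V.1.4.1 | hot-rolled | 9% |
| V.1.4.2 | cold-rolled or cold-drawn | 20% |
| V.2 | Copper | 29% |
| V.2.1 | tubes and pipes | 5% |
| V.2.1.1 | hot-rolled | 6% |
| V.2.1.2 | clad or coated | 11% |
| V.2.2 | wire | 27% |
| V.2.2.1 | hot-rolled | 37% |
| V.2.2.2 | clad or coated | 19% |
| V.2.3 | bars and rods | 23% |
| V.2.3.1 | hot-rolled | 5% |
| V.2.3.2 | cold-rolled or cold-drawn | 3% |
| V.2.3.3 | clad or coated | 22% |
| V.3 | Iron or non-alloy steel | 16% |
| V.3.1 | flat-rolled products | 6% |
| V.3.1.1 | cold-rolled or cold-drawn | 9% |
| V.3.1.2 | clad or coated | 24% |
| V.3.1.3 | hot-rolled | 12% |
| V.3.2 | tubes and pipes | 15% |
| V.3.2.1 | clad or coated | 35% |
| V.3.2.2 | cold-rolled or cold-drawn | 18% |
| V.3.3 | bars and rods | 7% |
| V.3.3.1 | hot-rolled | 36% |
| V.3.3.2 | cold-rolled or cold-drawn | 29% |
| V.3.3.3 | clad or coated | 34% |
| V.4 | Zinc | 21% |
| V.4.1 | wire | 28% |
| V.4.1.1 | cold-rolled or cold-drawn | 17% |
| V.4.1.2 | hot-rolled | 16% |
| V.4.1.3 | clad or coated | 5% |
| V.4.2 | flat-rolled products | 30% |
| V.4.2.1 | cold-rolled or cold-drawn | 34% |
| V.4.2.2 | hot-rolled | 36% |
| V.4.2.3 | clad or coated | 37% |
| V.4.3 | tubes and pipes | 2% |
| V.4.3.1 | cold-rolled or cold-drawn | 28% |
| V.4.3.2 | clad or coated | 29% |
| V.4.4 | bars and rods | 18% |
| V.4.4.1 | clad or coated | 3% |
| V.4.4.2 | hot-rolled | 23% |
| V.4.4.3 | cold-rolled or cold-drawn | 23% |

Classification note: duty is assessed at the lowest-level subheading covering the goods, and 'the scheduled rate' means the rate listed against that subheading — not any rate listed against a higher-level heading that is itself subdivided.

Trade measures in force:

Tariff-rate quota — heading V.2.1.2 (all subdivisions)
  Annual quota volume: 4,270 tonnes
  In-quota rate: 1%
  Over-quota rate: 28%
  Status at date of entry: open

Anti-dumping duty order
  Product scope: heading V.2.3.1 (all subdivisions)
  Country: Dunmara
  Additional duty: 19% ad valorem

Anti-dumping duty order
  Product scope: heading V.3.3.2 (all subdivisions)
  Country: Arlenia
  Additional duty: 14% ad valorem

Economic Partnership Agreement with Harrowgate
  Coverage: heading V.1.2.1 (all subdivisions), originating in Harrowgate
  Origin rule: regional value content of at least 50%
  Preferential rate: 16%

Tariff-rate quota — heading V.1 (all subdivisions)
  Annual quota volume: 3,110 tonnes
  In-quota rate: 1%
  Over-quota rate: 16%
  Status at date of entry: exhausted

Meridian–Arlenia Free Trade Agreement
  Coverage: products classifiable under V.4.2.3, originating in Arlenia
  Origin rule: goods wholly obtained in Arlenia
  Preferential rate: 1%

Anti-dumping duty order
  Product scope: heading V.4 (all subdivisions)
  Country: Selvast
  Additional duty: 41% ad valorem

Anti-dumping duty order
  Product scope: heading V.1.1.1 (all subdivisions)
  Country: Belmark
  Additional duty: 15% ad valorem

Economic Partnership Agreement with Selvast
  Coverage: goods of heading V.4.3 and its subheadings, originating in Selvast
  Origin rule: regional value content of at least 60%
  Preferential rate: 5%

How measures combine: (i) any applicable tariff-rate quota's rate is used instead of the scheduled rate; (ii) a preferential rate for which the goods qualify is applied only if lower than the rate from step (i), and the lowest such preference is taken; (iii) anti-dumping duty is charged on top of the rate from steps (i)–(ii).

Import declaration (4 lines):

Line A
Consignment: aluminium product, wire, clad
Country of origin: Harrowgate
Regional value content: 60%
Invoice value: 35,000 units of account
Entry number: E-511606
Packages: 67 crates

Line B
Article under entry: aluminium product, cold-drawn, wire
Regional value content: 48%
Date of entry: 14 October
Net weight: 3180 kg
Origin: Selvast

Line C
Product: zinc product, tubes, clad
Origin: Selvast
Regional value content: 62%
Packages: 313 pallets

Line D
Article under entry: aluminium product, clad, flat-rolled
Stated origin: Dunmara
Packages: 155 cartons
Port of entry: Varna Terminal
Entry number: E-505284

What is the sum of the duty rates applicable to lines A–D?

Line A: aluminium → V.1; wire → V.1.3; clad → V.1.3.1. Scheduled 22%. quota on V.1 exhausted → over-quota 16%; Harrowgate agreement on V.1.2.1: V.1.3.1 not covered. → 16%.
Line B: aluminium → V.1; wire → V.1.3; cold-drawn → V.1.3.2. Scheduled 11%. quota on V.1 exhausted → over-quota 16%; Selvast agreement on V.4.3: V.1.3.2 not covered. → 16%.
Line C: zinc → V.4; tubes → V.4.3; clad → V.4.3.2. Scheduled 29%. Selvast agreement on V.4.3: RVC ≥ 60% → 5% available; preferential 5%; anti-dumping (Selvast, V.4): +41%; total 5% + 41% = 46%. → 46%.
Line D: aluminium → V.1; flat-rolled → V.1.2; clad → V.1.2.1. Scheduled 19%. quota on V.1 exhausted → over-quota 16%. → 16%.
Sum: 16% + 16% + 46% + 16% = 94%.

94%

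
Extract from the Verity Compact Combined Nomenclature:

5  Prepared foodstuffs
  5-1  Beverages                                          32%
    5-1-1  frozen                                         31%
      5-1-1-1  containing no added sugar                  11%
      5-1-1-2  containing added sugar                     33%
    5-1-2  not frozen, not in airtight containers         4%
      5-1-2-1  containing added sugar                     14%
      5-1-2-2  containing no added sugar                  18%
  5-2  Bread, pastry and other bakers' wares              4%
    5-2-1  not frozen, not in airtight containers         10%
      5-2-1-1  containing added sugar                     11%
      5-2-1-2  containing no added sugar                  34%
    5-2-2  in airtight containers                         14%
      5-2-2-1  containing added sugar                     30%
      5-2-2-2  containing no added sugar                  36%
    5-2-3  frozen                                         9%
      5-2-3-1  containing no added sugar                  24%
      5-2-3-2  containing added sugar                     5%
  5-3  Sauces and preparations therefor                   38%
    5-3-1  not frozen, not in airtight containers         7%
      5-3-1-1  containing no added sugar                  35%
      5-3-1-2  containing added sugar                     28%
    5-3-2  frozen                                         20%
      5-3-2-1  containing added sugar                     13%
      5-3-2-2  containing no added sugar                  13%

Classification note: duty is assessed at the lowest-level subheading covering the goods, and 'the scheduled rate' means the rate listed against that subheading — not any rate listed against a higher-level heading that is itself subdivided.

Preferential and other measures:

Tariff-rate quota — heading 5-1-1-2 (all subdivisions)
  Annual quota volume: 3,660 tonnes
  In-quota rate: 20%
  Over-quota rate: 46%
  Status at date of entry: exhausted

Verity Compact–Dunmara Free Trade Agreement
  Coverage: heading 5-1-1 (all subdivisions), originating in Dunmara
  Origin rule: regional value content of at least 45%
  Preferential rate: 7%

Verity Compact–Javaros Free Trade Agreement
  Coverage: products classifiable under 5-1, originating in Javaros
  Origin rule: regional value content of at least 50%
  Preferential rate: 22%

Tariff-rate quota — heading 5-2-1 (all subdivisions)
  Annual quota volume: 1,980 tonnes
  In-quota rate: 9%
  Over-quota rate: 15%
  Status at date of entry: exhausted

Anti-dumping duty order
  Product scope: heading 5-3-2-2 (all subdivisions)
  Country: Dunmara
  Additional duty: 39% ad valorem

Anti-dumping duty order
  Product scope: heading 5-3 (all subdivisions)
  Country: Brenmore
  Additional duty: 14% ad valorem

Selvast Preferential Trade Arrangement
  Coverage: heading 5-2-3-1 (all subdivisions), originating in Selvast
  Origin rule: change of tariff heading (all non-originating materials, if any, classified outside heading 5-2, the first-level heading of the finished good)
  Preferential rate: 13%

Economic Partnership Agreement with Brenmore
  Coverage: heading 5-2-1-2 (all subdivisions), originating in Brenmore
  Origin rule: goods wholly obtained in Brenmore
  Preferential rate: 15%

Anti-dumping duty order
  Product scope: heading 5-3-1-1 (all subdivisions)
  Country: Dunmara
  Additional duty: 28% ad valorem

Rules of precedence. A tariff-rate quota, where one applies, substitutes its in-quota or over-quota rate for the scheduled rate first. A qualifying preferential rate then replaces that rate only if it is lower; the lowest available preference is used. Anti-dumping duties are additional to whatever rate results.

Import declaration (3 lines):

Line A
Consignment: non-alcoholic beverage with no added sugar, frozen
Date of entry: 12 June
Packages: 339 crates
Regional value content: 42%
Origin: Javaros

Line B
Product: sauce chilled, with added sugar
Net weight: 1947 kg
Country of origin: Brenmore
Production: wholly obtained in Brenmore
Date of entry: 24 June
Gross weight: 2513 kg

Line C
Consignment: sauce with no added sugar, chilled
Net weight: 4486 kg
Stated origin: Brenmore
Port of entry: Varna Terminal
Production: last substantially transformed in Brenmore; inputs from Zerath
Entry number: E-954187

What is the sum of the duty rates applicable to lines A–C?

102%

Line A: non-alcoholic beverage → 5-1; frozen → 5-1-1; with no added sugar → 5-1-1-1. Scheduled 11%. Javaros agreement on 5-1: RVC < 50%. → 11%.
Line B: sauce → 5-3; chilled → 5-3-1; with added sugar → 5-3-1-2. Scheduled 28%. Brenmore agreement on 5-2-1-2: 5-3-1-2 not covered; anti-dumping (Brenmore, 5-3): +14%; total 28% + 14% = 42%. → 42%.
Line C: sauce → 5-3; chilled → 5-3-1; with no added sugar → 5-3-1-1. Scheduled 35%. Brenmore agreement on 5-2-1-2: 5-3-1-1 not covered; anti-dumping (Brenmore, 5-3): +14%; total 35% + 14% = 49%. → 49%.
Sum: 11% + 42% + 49% = 102%.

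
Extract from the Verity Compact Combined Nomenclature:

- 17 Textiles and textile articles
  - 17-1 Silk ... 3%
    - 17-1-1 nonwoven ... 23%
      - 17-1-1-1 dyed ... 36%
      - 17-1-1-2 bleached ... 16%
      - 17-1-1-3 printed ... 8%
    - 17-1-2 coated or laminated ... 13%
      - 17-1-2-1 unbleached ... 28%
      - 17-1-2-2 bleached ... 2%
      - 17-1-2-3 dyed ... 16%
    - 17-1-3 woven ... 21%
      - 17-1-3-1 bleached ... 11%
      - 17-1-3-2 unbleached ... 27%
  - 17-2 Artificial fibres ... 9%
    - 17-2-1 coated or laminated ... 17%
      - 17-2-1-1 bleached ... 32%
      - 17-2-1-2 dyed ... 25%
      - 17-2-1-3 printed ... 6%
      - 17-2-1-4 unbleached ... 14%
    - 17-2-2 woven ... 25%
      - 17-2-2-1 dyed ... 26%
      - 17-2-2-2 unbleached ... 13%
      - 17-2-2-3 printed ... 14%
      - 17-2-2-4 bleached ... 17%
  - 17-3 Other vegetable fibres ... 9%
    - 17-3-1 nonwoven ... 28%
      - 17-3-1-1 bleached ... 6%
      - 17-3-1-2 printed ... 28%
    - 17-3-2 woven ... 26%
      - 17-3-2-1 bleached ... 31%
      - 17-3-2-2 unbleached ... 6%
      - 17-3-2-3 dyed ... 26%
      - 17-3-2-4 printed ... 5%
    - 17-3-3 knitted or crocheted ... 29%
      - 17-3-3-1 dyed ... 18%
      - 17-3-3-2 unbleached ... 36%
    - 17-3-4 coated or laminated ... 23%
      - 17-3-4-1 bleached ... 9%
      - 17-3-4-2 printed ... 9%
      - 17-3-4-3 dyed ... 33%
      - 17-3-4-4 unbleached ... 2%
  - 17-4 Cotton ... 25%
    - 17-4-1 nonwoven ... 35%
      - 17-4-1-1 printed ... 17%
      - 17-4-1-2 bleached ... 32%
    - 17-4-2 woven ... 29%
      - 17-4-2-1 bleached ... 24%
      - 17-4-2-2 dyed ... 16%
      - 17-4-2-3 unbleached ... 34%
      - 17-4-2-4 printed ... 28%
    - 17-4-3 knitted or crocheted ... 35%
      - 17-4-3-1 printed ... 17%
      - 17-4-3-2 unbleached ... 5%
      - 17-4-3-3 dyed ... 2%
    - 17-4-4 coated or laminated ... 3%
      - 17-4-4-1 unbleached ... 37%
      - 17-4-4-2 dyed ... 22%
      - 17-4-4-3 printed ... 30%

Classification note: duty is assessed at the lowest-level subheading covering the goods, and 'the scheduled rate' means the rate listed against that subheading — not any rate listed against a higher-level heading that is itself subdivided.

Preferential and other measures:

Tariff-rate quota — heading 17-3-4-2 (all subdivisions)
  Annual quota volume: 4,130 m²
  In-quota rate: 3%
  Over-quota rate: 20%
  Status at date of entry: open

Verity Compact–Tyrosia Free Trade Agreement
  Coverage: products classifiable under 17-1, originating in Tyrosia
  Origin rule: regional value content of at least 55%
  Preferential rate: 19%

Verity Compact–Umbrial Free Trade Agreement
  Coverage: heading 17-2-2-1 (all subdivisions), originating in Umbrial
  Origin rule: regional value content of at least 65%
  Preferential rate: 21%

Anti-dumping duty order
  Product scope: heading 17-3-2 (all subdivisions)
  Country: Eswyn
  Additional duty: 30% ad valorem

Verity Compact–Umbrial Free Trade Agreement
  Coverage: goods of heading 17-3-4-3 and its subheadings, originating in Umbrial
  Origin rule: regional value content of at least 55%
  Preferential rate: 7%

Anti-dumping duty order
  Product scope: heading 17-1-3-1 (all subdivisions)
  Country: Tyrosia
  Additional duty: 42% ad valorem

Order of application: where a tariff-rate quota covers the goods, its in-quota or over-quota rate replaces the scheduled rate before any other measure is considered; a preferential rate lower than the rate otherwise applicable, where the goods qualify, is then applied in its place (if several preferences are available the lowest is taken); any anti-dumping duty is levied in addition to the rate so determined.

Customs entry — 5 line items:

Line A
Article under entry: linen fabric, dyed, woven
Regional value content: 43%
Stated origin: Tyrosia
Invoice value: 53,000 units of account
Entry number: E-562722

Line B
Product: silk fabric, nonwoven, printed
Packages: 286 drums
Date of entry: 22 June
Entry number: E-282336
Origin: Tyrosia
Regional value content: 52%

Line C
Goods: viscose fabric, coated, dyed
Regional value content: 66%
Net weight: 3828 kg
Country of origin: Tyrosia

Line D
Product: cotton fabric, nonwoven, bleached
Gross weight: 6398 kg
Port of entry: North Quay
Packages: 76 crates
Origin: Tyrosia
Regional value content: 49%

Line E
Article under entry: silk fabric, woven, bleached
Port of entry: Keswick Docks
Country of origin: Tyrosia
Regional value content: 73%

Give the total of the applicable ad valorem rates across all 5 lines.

144%

Line A: linen → 17-3; woven → 17-3-2; dyed → 17-3-2-3. Scheduled 26%. Tyrosia agreement on 17-1: 17-3-2-3 not covered. → 26%.
Line B: silk → 17-1; nonwoven → 17-1-1; printed → 17-1-1-3. Scheduled 8%. Tyrosia agreement on 17-1: RVC < 55%. → 8%.
Line C: viscose → 17-2; coated → 17-2-1; dyed → 17-2-1-2. Scheduled 25%. Tyrosia agreement on 17-1: 17-2-1-2 not covered. → 25%.
Line D: cotton → 17-4; nonwoven → 17-4-1; bleached → 17-4-1-2. Scheduled 32%. Tyrosia agreement on 17-1: 17-4-1-2 not covered. → 32%.
Line E: silk → 17-1; woven → 17-1-3; bleached → 17-1-3-1. Scheduled 11%. Tyrosia agreement on 17-1: RVC ≥ 55% → 19% available; preference 19% not lower than 11% → no reduction; anti-dumping (Tyrosia, 17-1-3-1): +42%; total 11% + 42% = 53%. → 53%.
Sum: 26% + 8% + 25% + 32% + 53% = 144%.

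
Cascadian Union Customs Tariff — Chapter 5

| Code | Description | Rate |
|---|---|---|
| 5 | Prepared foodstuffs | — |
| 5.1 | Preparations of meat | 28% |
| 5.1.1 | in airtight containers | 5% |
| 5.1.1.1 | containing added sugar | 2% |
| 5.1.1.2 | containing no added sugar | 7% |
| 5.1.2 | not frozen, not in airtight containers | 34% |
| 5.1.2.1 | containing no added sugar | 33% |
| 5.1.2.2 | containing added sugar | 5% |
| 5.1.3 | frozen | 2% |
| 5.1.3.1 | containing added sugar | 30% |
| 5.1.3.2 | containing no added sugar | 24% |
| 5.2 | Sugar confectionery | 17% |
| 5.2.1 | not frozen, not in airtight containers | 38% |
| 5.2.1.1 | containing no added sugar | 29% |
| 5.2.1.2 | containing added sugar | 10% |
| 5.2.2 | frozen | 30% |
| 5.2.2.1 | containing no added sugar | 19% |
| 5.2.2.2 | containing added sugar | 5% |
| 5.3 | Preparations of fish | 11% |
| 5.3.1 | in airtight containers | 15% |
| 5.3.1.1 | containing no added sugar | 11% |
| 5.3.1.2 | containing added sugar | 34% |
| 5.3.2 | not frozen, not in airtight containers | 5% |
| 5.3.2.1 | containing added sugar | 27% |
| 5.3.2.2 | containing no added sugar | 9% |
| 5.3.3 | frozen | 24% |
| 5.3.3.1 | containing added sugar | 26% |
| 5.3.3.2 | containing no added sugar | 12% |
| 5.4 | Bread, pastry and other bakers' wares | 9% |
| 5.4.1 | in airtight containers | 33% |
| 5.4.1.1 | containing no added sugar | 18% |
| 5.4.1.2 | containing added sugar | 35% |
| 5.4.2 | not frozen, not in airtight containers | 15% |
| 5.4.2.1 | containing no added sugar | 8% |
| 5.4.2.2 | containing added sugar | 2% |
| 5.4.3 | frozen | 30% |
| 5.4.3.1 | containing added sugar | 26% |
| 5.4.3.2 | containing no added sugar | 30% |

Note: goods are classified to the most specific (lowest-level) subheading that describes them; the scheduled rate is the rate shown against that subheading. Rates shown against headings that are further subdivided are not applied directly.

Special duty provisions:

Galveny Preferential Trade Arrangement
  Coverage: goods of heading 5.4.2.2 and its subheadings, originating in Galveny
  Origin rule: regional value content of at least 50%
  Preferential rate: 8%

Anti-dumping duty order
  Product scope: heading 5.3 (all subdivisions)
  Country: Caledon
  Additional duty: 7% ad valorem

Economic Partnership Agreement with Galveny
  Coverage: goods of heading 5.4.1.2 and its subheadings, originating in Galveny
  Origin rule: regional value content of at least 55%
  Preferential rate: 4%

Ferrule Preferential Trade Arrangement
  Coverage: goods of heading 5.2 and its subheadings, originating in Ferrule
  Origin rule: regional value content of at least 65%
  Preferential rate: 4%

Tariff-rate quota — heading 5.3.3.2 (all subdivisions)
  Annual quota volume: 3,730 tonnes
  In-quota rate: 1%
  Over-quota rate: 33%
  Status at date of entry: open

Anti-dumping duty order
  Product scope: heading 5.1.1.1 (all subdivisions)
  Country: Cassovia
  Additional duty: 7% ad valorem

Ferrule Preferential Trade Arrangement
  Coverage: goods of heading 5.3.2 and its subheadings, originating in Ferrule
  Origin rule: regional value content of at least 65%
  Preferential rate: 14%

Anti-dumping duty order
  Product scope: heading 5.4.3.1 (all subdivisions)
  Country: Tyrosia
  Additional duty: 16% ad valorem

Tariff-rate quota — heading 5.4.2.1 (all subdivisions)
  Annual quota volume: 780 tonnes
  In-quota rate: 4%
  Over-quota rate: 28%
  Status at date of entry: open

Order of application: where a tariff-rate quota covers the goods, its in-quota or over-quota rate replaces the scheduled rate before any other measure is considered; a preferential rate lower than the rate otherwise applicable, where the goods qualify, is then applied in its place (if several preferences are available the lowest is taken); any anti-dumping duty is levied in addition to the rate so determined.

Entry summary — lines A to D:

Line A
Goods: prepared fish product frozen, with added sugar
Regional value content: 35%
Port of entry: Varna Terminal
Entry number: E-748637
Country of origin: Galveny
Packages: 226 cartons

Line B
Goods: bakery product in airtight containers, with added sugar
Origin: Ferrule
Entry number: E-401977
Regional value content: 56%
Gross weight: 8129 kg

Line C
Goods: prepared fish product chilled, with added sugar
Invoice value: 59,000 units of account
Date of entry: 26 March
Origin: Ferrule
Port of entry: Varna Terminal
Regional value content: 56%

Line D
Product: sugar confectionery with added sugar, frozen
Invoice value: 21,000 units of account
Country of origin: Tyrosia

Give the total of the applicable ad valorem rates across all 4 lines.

93%

Line A: prepared fish product → 5.3; frozen → 5.3.3; with added sugar → 5.3.3.1. Scheduled 26%. Galveny agreement on 5.4.2.2: 5.3.3.1 not covered; Galveny agreement on 5.4.1.2: 5.3.3.1 not covered. → 26%.
Line B: bakery product → 5.4; in airtight containers → 5.4.1; with added sugar → 5.4.1.2. Scheduled 35%. Ferrule agreement on 5.2: 5.4.1.2 not covered; Ferrule agreement on 5.3.2: 5.4.1.2 not covered. → 35%.
Line C: prepared fish product → 5.3; chilled → 5.3.2; with added sugar → 5.3.2.1. Scheduled 27%. Ferrule agreement on 5.2: 5.3.2.1 not covered; Ferrule agreement on 5.3.2: RVC < 65%. → 27%.
Line D: sugar confectionery → 5.2; frozen → 5.2.2; with added sugar → 5.2.2.2. Scheduled 5%. No special measure applies. → 5%.
Sum: 26% + 35% + 27% + 5% = 93%.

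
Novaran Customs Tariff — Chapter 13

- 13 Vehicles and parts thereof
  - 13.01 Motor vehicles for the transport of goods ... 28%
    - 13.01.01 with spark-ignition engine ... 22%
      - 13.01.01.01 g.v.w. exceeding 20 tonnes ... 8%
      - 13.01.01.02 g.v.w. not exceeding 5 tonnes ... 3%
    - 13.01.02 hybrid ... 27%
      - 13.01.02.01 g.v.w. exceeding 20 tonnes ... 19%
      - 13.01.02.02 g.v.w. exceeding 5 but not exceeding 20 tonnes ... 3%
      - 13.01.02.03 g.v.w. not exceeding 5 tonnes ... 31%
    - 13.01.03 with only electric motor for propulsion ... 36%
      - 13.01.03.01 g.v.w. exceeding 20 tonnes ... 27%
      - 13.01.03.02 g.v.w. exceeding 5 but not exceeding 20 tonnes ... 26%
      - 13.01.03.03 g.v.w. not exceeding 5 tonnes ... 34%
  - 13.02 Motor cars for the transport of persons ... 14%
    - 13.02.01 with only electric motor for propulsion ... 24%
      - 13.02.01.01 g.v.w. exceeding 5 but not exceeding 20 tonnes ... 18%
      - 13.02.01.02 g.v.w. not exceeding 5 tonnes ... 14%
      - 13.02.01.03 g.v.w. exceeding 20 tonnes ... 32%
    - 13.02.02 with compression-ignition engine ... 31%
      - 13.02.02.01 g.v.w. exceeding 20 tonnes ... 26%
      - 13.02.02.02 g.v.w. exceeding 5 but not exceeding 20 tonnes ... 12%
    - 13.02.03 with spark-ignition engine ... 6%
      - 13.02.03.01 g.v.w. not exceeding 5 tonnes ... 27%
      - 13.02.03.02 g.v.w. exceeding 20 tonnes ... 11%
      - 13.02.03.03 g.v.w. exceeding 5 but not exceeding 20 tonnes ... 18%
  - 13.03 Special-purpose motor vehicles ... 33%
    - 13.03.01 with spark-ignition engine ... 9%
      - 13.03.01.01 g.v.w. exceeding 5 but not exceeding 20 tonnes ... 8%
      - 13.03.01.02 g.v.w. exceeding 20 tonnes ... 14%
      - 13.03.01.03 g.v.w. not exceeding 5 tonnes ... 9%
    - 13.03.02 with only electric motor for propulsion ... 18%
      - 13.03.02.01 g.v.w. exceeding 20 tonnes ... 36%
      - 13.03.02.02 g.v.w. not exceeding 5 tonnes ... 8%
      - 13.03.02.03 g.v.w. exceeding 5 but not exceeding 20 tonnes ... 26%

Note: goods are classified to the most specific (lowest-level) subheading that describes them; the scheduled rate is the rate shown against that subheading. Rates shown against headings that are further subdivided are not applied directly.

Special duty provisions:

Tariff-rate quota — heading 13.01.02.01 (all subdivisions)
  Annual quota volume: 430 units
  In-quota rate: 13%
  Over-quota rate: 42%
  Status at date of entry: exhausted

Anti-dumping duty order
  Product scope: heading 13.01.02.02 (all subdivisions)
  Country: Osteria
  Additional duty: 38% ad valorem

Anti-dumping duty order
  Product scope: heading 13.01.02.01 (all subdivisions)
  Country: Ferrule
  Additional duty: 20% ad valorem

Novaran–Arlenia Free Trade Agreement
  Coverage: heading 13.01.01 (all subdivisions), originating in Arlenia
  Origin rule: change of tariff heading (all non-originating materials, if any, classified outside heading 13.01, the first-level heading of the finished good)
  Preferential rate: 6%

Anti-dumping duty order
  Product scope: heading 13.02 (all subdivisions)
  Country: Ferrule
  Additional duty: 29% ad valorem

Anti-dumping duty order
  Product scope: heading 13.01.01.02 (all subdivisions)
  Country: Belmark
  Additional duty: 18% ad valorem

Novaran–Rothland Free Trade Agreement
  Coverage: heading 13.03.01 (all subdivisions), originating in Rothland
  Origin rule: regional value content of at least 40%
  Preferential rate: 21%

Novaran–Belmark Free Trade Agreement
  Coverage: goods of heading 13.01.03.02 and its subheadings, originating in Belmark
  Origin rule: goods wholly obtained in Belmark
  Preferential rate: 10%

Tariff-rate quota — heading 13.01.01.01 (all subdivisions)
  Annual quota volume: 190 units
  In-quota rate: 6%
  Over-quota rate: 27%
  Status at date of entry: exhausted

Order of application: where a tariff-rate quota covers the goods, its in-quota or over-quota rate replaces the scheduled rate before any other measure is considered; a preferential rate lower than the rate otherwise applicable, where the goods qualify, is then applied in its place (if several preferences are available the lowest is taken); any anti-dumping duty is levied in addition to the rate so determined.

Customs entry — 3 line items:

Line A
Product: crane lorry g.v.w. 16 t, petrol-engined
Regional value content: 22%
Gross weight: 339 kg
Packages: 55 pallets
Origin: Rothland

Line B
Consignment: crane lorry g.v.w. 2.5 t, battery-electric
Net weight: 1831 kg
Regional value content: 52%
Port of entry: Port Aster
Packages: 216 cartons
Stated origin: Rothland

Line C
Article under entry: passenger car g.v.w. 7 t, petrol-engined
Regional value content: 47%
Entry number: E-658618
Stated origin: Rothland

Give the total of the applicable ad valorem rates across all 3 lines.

34%

Line A: crane lorry → 13.03; petrol-engined → 13.03.01; g.v.w. 16 t → 13.03.01.01. Scheduled 8%. Rothland agreement on 13.03.01: RVC < 40%. → 8%.
Line B: crane lorry → 13.03; battery-electric → 13.03.02; g.v.w. 2.5 t → 13.03.02.02. Scheduled 8%. Rothland agreement on 13.03.01: 13.03.02.02 not covered. → 8%.
Line C: passenger car → 13.02; petrol-engined → 13.02.03; g.v.w. 7 t → 13.02.03.03. Scheduled 18%. Rothland agreement on 13.03.01: 13.02.03.03 not covered. → 18%.
Sum: 8% + 8% + 18% = 34%.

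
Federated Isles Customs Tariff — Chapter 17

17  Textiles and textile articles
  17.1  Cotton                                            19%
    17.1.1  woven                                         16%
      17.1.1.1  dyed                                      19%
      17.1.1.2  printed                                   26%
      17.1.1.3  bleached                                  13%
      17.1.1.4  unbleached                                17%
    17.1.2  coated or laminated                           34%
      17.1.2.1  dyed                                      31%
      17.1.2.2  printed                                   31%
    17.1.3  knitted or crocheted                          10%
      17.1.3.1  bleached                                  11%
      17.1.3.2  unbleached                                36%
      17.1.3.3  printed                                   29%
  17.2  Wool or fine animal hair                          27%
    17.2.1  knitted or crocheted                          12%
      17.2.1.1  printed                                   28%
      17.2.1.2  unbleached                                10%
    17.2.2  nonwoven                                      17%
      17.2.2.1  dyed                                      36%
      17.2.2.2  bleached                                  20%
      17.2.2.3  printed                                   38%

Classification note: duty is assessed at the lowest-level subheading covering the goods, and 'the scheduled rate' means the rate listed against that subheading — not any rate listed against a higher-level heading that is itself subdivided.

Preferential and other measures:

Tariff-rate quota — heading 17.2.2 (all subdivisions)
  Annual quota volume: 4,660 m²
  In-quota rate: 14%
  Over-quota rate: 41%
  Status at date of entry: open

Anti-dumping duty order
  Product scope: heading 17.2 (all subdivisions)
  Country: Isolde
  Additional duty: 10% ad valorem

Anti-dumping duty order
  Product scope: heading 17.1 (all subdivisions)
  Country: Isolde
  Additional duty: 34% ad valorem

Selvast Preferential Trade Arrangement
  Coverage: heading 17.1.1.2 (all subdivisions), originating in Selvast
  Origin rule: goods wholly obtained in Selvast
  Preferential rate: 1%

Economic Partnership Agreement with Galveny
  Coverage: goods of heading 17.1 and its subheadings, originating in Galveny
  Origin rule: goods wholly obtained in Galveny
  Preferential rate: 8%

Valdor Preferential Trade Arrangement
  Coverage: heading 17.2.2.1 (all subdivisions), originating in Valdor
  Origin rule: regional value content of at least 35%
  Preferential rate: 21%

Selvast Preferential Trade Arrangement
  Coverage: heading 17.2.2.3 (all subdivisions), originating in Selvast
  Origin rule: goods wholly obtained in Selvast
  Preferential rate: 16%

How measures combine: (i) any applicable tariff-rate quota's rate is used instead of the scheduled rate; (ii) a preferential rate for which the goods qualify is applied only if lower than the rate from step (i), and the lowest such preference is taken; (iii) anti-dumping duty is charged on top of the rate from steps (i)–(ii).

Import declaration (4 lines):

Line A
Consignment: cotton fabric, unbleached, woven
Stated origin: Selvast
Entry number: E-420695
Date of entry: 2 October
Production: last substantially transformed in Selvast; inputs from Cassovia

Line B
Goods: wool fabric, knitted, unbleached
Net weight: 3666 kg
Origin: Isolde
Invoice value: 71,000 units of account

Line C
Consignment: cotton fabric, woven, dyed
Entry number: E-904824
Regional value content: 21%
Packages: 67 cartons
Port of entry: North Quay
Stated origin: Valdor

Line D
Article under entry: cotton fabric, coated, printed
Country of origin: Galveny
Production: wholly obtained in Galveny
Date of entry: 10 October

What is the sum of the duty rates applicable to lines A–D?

64%

Line A: cotton → 17.1; woven → 17.1.1; unbleached → 17.1.1.4. Scheduled 17%. Selvast agreement on 17.1.1.2: 17.1.1.4 not covered; Selvast agreement on 17.2.2.3: 17.1.1.4 not covered. → 17%.
Line B: wool → 17.2; knitted → 17.2.1; unbleached → 17.2.1.2. Scheduled 10%. anti-dumping (Isolde, 17.2): +10%; total 10% + 10% = 20%. → 20%.
Line C: cotton → 17.1; woven → 17.1.1; dyed → 17.1.1.1. Scheduled 19%. Valdor agreement on 17.2.2.1: 17.1.1.1 not covered. → 19%.
Line D: cotton → 17.1; coated → 17.1.2; printed → 17.1.2.2. Scheduled 31%. Galveny agreement on 17.1: wholly obtained → 8% available; preferential 8%. → 8%.
Sum: 17% + 20% + 19% + 8% = 64%.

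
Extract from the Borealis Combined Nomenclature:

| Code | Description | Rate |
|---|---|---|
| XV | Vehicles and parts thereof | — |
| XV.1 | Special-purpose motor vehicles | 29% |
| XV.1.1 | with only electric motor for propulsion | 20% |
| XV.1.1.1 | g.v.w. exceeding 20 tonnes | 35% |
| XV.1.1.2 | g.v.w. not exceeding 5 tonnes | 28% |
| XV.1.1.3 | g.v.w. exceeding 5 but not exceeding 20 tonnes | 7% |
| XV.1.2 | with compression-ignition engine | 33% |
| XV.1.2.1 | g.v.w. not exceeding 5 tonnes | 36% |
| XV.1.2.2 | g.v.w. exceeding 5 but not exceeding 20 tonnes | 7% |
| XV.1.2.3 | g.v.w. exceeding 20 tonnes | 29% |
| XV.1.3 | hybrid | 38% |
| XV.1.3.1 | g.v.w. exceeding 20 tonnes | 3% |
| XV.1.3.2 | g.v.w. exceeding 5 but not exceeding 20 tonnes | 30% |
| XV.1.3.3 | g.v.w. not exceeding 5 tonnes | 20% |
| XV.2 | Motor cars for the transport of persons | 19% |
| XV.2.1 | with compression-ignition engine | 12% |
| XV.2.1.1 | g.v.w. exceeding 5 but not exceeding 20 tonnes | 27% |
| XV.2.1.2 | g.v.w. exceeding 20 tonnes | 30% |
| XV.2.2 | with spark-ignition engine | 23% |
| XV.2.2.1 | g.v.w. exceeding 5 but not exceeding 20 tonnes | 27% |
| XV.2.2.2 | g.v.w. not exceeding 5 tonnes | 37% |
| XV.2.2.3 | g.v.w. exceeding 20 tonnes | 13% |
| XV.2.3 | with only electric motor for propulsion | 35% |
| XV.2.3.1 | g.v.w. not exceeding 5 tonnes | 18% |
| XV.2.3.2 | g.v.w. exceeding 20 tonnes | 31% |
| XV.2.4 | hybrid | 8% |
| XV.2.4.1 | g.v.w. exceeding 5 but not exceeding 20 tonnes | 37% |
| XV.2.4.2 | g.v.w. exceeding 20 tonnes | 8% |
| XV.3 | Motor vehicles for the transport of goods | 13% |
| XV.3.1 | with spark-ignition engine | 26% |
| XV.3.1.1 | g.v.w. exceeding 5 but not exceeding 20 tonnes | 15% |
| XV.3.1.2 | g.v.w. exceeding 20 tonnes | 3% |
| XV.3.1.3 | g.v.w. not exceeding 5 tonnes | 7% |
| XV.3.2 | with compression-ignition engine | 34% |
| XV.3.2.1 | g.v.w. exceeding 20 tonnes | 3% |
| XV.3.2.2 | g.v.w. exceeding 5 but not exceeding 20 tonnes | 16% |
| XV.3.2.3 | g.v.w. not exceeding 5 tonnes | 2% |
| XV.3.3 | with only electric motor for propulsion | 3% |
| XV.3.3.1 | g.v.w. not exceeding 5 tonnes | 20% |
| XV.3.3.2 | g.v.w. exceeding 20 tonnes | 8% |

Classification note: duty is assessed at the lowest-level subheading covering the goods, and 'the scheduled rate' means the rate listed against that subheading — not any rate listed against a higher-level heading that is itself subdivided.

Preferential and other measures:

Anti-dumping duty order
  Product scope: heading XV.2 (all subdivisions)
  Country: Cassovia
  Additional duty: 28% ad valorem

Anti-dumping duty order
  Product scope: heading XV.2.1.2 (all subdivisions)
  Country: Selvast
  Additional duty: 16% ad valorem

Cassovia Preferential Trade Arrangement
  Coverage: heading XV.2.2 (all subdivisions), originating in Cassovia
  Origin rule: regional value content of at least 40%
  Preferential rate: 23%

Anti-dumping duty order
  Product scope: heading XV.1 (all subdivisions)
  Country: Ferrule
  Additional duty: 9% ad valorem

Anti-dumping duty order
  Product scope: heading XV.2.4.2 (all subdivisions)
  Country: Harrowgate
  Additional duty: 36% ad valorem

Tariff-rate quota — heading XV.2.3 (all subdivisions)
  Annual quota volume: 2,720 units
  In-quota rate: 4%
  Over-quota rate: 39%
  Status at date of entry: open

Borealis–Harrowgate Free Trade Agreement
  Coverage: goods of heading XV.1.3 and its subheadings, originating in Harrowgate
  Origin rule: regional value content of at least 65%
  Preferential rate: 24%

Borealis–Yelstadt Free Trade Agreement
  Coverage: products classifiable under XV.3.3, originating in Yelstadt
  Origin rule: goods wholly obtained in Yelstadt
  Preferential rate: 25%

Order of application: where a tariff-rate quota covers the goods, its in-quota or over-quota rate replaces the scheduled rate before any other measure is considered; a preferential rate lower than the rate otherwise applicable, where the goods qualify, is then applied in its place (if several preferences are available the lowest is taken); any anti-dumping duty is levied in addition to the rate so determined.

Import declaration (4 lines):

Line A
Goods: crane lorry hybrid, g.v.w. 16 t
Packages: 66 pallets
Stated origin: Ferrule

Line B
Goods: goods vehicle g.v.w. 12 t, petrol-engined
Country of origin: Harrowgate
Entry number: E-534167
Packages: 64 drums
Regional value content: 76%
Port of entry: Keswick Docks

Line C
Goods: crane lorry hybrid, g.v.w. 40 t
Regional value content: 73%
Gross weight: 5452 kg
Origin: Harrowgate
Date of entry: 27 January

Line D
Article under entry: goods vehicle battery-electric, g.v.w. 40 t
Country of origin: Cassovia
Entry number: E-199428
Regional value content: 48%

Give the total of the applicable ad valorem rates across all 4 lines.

65%

Line A: crane lorry → XV.1; hybrid → XV.1.3; g.v.w. 16 t → XV.1.3.2. Scheduled 30%. anti-dumping (Ferrule, XV.1): +9%; total 30% + 9% = 39%. → 39%.
Line B: goods vehicle → XV.3; petrol-engined → XV.3.1; g.v.w. 12 t → XV.3.1.1. Scheduled 15%. Harrowgate agreement on XV.1.3: XV.3.1.1 not covered. → 15%.
Line C: crane lorry → XV.1; hybrid → XV.1.3; g.v.w. 40 t → XV.1.3.1. Scheduled 3%. Harrowgate agreement on XV.1.3: RVC ≥ 65% → 24% available; preference 24% not lower than 3% → no reduction. → 3%.
Line D: goods vehicle → XV.3; battery-electric → XV.3.3; g.v.w. 40 t → XV.3.3.2. Scheduled 8%. Cassovia agreement on XV.2.2: XV.3.3.2 not covered. → 8%.
Sum: 39% + 15% + 3% + 8% = 65%.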